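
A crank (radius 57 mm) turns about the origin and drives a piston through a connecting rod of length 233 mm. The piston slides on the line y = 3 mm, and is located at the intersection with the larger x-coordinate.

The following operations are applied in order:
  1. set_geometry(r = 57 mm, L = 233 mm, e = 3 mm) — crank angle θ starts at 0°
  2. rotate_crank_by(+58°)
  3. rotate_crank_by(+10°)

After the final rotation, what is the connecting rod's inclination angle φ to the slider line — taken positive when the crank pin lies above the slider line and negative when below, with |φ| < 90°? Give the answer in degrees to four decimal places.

set_geometry: r = 57 mm, L = 233 mm, e = 3 mm; θ ← 0°
rotate_crank_by(+58°): θ ← 0° +58° = 58°
rotate_crank_by(+10°): θ ← 58° +10° = 68°
crank pin P = (r cos θ, r sin θ) = (21.352576, 52.849480)
h = r sin θ − e = 52.849480 − 3 = 49.849480
sin φ = h / L = 49.849480 / 233 = 0.21394626
φ = arcsin(0.21394626) = 12.353714°

12.3537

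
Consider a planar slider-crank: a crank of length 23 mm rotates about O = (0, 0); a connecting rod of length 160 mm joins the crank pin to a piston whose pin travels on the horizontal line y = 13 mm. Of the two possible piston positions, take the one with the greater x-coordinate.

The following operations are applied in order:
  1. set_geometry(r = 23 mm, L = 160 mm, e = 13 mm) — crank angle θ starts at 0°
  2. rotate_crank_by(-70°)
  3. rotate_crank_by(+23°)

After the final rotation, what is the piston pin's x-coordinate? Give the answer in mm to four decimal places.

172.8823

set_geometry: r = 23 mm, L = 160 mm, e = 13 mm; θ ← 0°
rotate_crank_by(-70°): θ ← 0° -70° = -70°
rotate_crank_by(+23°): θ ← -70° +23° = -47°
crank pin P = (r cos θ, r sin θ) = (15.685962, -16.821135)
h = r sin θ − e = -16.821135 − 13 = -29.821135
x = r cos θ + √(L² − h²) = 15.685962 + √(25600.0 − 889.3001) = 15.685962 + 157.196374 = 172.882336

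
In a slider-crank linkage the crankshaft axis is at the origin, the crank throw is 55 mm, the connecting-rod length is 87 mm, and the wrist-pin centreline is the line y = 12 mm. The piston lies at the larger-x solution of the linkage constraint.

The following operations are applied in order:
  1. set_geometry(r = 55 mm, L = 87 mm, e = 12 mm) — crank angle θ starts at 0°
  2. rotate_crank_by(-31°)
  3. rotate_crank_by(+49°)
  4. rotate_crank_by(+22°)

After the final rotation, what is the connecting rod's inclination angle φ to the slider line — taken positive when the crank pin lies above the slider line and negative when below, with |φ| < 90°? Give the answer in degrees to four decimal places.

15.5708

set_geometry: r = 55 mm, L = 87 mm, e = 12 mm; θ ← 0°
rotate_crank_by(-31°): θ ← 0° -31° = -31°
rotate_crank_by(+49°): θ ← -31° +49° = 18°
rotate_crank_by(+22°): θ ← 18° +22° = 40°
crank pin P = (r cos θ, r sin θ) = (42.132444, 35.353319)
h = r sin θ − e = 35.353319 − 12 = 23.353319
sin φ = h / L = 23.353319 / 87 = 0.26842895
φ = arcsin(0.26842895) = 15.570802°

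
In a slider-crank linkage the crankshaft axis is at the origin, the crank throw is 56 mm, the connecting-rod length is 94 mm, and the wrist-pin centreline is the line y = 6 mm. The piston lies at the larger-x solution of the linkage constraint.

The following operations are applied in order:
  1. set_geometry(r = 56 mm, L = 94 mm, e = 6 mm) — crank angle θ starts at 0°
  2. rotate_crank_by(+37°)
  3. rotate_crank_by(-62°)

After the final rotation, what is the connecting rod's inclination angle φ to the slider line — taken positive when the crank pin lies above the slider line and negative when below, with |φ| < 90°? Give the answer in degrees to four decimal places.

-18.3972

set_geometry: r = 56 mm, L = 94 mm, e = 6 mm; θ ← 0°
rotate_crank_by(+37°): θ ← 0° +37° = 37°
rotate_crank_by(-62°): θ ← 37° -62° = -25°
crank pin P = (r cos θ, r sin θ) = (50.753236, -23.666623)
h = r sin θ − e = -23.666623 − 6 = -29.666623
sin φ = h / L = -29.666623 / 94 = -0.31560237
φ = arcsin(-0.31560237) = -18.397182°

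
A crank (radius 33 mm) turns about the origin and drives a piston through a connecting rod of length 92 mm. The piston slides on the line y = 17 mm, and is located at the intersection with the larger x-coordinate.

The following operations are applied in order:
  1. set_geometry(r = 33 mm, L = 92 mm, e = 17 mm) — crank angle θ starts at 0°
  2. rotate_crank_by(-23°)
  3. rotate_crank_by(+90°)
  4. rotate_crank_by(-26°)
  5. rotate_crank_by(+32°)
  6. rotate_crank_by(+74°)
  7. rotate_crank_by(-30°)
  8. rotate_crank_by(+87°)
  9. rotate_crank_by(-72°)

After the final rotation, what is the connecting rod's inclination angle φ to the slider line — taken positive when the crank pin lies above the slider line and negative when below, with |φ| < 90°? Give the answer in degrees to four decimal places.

4.6909

set_geometry: r = 33 mm, L = 92 mm, e = 17 mm; θ ← 0°
rotate_crank_by(-23°): θ ← 0° -23° = -23°
rotate_crank_by(+90°): θ ← -23° +90° = 67°
rotate_crank_by(-26°): θ ← 67° -26° = 41°
rotate_crank_by(+32°): θ ← 41° +32° = 73°
rotate_crank_by(+74°): θ ← 73° +74° = 147°
rotate_crank_by(-30°): θ ← 147° -30° = 117°
rotate_crank_by(+87°): θ ← 117° +87° = 204°
rotate_crank_by(-72°): θ ← 204° -72° = 132°
crank pin P = (r cos θ, r sin θ) = (-22.081310, 24.523779)
h = r sin θ − e = 24.523779 − 17 = 7.523779
sin φ = h / L = 7.523779 / 92 = 0.08178021
φ = arcsin(0.08178021) = 4.690900°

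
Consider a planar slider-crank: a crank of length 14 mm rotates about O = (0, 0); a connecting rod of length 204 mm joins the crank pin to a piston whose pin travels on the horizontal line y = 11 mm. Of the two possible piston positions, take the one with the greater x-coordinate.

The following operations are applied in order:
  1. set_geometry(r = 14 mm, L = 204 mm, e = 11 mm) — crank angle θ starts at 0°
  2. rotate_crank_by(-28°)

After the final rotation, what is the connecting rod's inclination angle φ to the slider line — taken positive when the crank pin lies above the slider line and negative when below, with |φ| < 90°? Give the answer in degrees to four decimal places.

-4.9416

set_geometry: r = 14 mm, L = 204 mm, e = 11 mm; θ ← 0°
rotate_crank_by(-28°): θ ← 0° -28° = -28°
crank pin P = (r cos θ, r sin θ) = (12.361266, -6.572602)
h = r sin θ − e = -6.572602 − 11 = -17.572602
sin φ = h / L = -17.572602 / 204 = -0.08614021
φ = arcsin(-0.08614021) = -4.941594°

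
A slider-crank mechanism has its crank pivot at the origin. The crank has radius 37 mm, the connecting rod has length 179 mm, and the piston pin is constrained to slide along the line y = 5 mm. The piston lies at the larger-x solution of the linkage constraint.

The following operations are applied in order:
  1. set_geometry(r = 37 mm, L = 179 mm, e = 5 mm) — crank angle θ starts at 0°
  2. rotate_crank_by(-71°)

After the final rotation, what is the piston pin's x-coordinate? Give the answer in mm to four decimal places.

186.5231

set_geometry: r = 37 mm, L = 179 mm, e = 5 mm; θ ← 0°
rotate_crank_by(-71°): θ ← 0° -71° = -71°
crank pin P = (r cos θ, r sin θ) = (12.046022, -34.984187)
h = r sin θ − e = -34.984187 − 5 = -39.984187
x = r cos θ + √(L² − h²) = 12.046022 + √(32041.0 − 1598.7352) = 12.046022 + 174.477118 = 186.523140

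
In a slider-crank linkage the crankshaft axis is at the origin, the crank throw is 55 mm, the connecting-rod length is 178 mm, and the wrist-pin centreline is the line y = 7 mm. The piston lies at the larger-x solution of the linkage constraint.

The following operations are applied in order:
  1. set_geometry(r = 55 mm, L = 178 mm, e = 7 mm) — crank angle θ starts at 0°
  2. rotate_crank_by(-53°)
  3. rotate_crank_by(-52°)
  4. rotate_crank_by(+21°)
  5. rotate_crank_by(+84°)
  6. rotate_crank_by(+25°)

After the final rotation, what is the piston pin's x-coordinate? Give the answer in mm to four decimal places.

set_geometry: r = 55 mm, L = 178 mm, e = 7 mm; θ ← 0°
rotate_crank_by(-53°): θ ← 0° -53° = -53°
rotate_crank_by(-52°): θ ← -53° -52° = -105°
rotate_crank_by(+21°): θ ← -105° +21° = -84°
rotate_crank_by(+84°): θ ← -84° +84° = 0°
rotate_crank_by(+25°): θ ← 0° +25° = 25°
crank pin P = (r cos θ, r sin θ) = (49.846928, 23.244004)
h = r sin θ − e = 23.244004 − 7 = 16.244004
x = r cos θ + √(L² − h²) = 49.846928 + √(31684.0 − 263.8677) = 49.846928 + 177.257249 = 227.104177

227.1042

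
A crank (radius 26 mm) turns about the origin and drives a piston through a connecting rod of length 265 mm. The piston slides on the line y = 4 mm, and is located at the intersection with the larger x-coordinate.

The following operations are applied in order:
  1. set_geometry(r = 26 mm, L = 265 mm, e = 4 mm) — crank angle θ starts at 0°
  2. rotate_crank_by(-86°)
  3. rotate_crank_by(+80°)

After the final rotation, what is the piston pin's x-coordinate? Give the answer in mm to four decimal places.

290.7724

set_geometry: r = 26 mm, L = 265 mm, e = 4 mm; θ ← 0°
rotate_crank_by(-86°): θ ← 0° -86° = -86°
rotate_crank_by(+80°): θ ← -86° +80° = -6°
crank pin P = (r cos θ, r sin θ) = (25.857569, -2.717740)
h = r sin θ − e = -2.717740 − 4 = -6.717740
x = r cos θ + √(L² − h²) = 25.857569 + √(70225.0 − 45.1280) = 25.857569 + 264.914839 = 290.772408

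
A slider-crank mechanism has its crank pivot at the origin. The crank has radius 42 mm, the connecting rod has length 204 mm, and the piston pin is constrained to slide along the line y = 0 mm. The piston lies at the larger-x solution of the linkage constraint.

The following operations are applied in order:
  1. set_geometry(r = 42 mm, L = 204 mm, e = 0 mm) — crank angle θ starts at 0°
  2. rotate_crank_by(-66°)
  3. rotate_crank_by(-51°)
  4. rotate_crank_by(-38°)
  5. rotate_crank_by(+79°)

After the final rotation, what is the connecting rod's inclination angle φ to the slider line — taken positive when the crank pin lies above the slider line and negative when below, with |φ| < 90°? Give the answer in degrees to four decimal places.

-11.5233

set_geometry: r = 42 mm, L = 204 mm, e = 0 mm; θ ← 0°
rotate_crank_by(-66°): θ ← 0° -66° = -66°
rotate_crank_by(-51°): θ ← -66° -51° = -117°
rotate_crank_by(-38°): θ ← -117° -38° = -155°
rotate_crank_by(+79°): θ ← -155° +79° = -76°
crank pin P = (r cos θ, r sin θ) = (10.160720, -40.752421)
h = r sin θ − e = -40.752421 − 0 = -40.752421
sin φ = h / L = -40.752421 / 204 = -0.19976677
φ = arcsin(-0.19976677) = -11.523321°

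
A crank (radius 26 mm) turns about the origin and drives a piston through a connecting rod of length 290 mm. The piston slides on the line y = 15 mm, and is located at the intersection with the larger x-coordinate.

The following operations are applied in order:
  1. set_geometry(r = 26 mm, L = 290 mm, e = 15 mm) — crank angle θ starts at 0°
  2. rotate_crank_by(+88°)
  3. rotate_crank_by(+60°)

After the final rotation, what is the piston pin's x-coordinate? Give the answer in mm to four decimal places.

set_geometry: r = 26 mm, L = 290 mm, e = 15 mm; θ ← 0°
rotate_crank_by(+88°): θ ← 0° +88° = 88°
rotate_crank_by(+60°): θ ← 88° +60° = 148°
crank pin P = (r cos θ, r sin θ) = (-22.049251, 13.777901)
h = r sin θ − e = 13.777901 − 15 = -1.222099
x = r cos θ + √(L² − h²) = -22.049251 + √(84100.0 − 1.4935) = -22.049251 + 289.997425 = 267.948174

267.9482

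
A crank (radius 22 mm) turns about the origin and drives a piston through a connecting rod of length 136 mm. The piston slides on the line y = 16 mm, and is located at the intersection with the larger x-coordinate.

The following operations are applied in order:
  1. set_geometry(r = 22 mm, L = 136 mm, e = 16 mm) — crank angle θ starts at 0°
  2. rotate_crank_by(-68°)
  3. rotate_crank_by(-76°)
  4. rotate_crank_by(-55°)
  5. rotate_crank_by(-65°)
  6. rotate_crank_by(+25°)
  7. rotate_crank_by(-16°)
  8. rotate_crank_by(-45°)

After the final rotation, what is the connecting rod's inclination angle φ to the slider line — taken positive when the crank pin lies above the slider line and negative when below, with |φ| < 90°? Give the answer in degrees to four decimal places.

set_geometry: r = 22 mm, L = 136 mm, e = 16 mm; θ ← 0°
rotate_crank_by(-68°): θ ← 0° -68° = -68°
rotate_crank_by(-76°): θ ← -68° -76° = -144°
rotate_crank_by(-55°): θ ← -144° -55° = -199°
rotate_crank_by(-65°): θ ← -199° -65° = -264°
rotate_crank_by(+25°): θ ← -264° +25° = -239°
rotate_crank_by(-16°): θ ← -239° -16° = -255°
rotate_crank_by(-45°): θ ← -255° -45° = -300°
crank pin P = (r cos θ, r sin θ) = (11.000000, 19.052559)
h = r sin θ − e = 19.052559 − 16 = 3.052559
sin φ = h / L = 3.052559 / 136 = 0.02244529
φ = arcsin(0.02244529) = 1.286128°

1.2861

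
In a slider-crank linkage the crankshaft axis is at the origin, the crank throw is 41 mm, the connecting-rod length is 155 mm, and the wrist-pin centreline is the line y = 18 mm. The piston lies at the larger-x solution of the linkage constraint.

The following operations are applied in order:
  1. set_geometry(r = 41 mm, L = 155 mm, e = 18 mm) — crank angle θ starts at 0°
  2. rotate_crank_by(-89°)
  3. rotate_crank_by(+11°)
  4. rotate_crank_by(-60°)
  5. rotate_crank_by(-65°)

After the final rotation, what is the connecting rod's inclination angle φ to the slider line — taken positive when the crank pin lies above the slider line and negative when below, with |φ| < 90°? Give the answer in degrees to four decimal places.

set_geometry: r = 41 mm, L = 155 mm, e = 18 mm; θ ← 0°
rotate_crank_by(-89°): θ ← 0° -89° = -89°
rotate_crank_by(+11°): θ ← -89° +11° = -78°
rotate_crank_by(-60°): θ ← -78° -60° = -138°
rotate_crank_by(-65°): θ ← -138° -65° = -203°
crank pin P = (r cos θ, r sin θ) = (-37.740699, 16.019976)
h = r sin θ − e = 16.019976 − 18 = -1.980024
sin φ = h / L = -1.980024 / 155 = -0.01277435
φ = arcsin(-0.01277435) = -0.731936°

-0.7319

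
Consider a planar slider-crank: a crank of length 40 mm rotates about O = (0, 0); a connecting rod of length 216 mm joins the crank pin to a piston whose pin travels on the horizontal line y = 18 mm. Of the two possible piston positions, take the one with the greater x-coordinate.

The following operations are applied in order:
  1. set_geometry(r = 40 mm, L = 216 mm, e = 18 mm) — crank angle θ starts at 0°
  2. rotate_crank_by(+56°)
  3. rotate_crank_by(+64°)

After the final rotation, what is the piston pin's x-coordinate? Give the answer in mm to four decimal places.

set_geometry: r = 40 mm, L = 216 mm, e = 18 mm; θ ← 0°
rotate_crank_by(+56°): θ ← 0° +56° = 56°
rotate_crank_by(+64°): θ ← 56° +64° = 120°
crank pin P = (r cos θ, r sin θ) = (-20.000000, 34.641016)
h = r sin θ − e = 34.641016 − 18 = 16.641016
x = r cos θ + √(L² − h²) = -20.000000 + √(46656.0 − 276.9234) = -20.000000 + 215.358020 = 195.358020

195.3580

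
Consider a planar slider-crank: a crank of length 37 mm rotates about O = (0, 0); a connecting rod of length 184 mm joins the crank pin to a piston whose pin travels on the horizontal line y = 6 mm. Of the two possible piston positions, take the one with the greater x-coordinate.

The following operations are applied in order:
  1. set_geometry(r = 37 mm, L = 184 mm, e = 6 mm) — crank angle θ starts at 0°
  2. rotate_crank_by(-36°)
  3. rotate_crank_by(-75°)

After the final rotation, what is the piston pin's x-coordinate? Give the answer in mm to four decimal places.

166.2183

set_geometry: r = 37 mm, L = 184 mm, e = 6 mm; θ ← 0°
rotate_crank_by(-36°): θ ← 0° -36° = -36°
rotate_crank_by(-75°): θ ← -36° -75° = -111°
crank pin P = (r cos θ, r sin θ) = (-13.259614, -34.542476)
h = r sin θ − e = -34.542476 − 6 = -40.542476
x = r cos θ + √(L² − h²) = -13.259614 + √(33856.0 − 1643.6923) = -13.259614 + 179.477875 = 166.218261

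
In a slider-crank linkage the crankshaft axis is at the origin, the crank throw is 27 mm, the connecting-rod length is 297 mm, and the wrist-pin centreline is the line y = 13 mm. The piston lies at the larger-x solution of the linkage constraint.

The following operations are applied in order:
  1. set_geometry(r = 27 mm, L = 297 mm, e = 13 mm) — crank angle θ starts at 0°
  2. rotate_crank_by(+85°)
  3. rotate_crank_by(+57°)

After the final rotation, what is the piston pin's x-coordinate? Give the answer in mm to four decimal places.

set_geometry: r = 27 mm, L = 297 mm, e = 13 mm; θ ← 0°
rotate_crank_by(+85°): θ ← 0° +85° = 85°
rotate_crank_by(+57°): θ ← 85° +57° = 142°
crank pin P = (r cos θ, r sin θ) = (-21.276290, 16.622860)
h = r sin θ − e = 16.622860 − 13 = 3.622860
x = r cos θ + √(L² − h²) = -21.276290 + √(88209.0 − 13.1251) = -21.276290 + 296.977903 = 275.701613

275.7016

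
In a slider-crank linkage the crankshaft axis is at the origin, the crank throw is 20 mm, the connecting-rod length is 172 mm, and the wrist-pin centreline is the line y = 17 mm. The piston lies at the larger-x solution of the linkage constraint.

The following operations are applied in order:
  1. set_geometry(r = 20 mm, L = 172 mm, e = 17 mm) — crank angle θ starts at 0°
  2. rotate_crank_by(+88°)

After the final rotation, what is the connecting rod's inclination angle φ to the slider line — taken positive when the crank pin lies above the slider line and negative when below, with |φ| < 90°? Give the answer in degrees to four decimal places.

0.9953

set_geometry: r = 20 mm, L = 172 mm, e = 17 mm; θ ← 0°
rotate_crank_by(+88°): θ ← 0° +88° = 88°
crank pin P = (r cos θ, r sin θ) = (0.697990, 19.987817)
h = r sin θ − e = 19.987817 − 17 = 2.987817
sin φ = h / L = 2.987817 / 172 = 0.01737103
φ = arcsin(0.01737103) = 0.995337°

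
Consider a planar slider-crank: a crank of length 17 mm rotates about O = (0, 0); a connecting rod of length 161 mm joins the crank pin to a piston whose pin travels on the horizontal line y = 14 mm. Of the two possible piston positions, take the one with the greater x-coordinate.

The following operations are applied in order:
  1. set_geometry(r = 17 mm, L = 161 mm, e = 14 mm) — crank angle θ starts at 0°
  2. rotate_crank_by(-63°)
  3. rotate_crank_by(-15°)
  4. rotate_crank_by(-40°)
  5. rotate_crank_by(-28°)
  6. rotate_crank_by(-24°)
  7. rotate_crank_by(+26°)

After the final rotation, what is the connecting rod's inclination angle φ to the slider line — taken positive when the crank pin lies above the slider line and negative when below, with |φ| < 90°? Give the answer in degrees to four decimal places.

set_geometry: r = 17 mm, L = 161 mm, e = 14 mm; θ ← 0°
rotate_crank_by(-63°): θ ← 0° -63° = -63°
rotate_crank_by(-15°): θ ← -63° -15° = -78°
rotate_crank_by(-40°): θ ← -78° -40° = -118°
rotate_crank_by(-28°): θ ← -118° -28° = -146°
rotate_crank_by(-24°): θ ← -146° -24° = -170°
rotate_crank_by(+26°): θ ← -170° +26° = -144°
crank pin P = (r cos θ, r sin θ) = (-13.753289, -9.992349)
h = r sin θ − e = -9.992349 − 14 = -23.992349
sin φ = h / L = -23.992349 / 161 = -0.14902080
φ = arcsin(-0.14902080) = -8.570185°

-8.5702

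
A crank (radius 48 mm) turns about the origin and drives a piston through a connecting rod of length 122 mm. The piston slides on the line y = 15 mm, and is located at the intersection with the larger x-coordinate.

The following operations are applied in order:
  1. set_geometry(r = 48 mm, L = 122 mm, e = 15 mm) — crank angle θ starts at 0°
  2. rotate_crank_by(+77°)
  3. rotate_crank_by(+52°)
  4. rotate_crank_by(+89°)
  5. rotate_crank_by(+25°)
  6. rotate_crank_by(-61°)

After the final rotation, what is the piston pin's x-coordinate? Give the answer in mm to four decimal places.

72.8843

set_geometry: r = 48 mm, L = 122 mm, e = 15 mm; θ ← 0°
rotate_crank_by(+77°): θ ← 0° +77° = 77°
rotate_crank_by(+52°): θ ← 77° +52° = 129°
rotate_crank_by(+89°): θ ← 129° +89° = 218°
rotate_crank_by(+25°): θ ← 218° +25° = 243°
rotate_crank_by(-61°): θ ← 243° -61° = 182°
crank pin P = (r cos θ, r sin θ) = (-47.970760, -1.675176)
h = r sin θ − e = -1.675176 − 15 = -16.675176
x = r cos θ + √(L² − h²) = -47.970760 + √(14884.0 − 278.0615) = -47.970760 + 120.855031 = 72.884271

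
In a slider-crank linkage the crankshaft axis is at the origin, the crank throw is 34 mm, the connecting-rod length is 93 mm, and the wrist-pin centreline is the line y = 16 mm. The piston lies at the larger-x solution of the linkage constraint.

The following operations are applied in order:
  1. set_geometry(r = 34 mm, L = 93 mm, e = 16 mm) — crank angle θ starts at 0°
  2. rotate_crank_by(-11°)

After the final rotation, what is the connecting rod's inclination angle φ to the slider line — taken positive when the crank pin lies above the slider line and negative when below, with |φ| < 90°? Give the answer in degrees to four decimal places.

set_geometry: r = 34 mm, L = 93 mm, e = 16 mm; θ ← 0°
rotate_crank_by(-11°): θ ← 0° -11° = -11°
crank pin P = (r cos θ, r sin θ) = (33.375324, -6.487506)
h = r sin θ − e = -6.487506 − 16 = -22.487506
sin φ = h / L = -22.487506 / 93 = -0.24180114
φ = arcsin(-0.24180114) = -13.992869°

-13.9929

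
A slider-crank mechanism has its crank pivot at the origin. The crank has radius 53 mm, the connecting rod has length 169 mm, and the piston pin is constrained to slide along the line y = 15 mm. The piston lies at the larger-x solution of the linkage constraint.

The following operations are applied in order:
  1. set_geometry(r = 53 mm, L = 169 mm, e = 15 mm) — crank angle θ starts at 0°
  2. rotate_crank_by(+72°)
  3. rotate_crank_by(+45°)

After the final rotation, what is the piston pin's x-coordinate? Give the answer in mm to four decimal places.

141.8380

set_geometry: r = 53 mm, L = 169 mm, e = 15 mm; θ ← 0°
rotate_crank_by(+72°): θ ← 0° +72° = 72°
rotate_crank_by(+45°): θ ← 72° +45° = 117°
crank pin P = (r cos θ, r sin θ) = (-24.061496, 47.223346)
h = r sin θ − e = 47.223346 − 15 = 32.223346
x = r cos θ + √(L² − h²) = -24.061496 + √(28561.0 − 1038.3440) = -24.061496 + 165.899536 = 141.838039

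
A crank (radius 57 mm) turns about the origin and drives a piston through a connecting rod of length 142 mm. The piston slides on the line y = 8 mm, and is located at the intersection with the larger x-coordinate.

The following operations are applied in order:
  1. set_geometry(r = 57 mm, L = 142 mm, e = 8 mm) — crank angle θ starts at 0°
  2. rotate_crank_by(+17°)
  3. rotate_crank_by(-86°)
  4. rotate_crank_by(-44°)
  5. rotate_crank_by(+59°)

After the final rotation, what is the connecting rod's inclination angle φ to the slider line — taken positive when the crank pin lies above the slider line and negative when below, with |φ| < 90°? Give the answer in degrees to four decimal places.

-22.4009

set_geometry: r = 57 mm, L = 142 mm, e = 8 mm; θ ← 0°
rotate_crank_by(+17°): θ ← 0° +17° = 17°
rotate_crank_by(-86°): θ ← 17° -86° = -69°
rotate_crank_by(-44°): θ ← -69° -44° = -113°
rotate_crank_by(+59°): θ ← -113° +59° = -54°
crank pin P = (r cos θ, r sin θ) = (33.503759, -46.113969)
h = r sin θ − e = -46.113969 − 8 = -54.113969
sin φ = h / L = -54.113969 / 142 = -0.38108429
φ = arcsin(-0.38108429) = -22.400862°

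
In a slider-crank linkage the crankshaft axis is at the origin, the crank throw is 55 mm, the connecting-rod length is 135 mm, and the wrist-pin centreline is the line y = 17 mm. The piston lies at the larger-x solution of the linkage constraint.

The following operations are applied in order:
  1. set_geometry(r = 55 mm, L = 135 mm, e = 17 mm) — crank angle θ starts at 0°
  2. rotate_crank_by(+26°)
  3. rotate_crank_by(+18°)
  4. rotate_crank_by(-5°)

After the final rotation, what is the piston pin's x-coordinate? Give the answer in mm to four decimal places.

set_geometry: r = 55 mm, L = 135 mm, e = 17 mm; θ ← 0°
rotate_crank_by(+26°): θ ← 0° +26° = 26°
rotate_crank_by(+18°): θ ← 26° +18° = 44°
rotate_crank_by(-5°): θ ← 44° -5° = 39°
crank pin P = (r cos θ, r sin θ) = (42.743028, 34.612622)
h = r sin θ − e = 34.612622 − 17 = 17.612622
x = r cos θ + √(L² − h²) = 42.743028 + √(18225.0 − 310.2044) = 42.743028 + 133.846164 = 176.589192

176.5892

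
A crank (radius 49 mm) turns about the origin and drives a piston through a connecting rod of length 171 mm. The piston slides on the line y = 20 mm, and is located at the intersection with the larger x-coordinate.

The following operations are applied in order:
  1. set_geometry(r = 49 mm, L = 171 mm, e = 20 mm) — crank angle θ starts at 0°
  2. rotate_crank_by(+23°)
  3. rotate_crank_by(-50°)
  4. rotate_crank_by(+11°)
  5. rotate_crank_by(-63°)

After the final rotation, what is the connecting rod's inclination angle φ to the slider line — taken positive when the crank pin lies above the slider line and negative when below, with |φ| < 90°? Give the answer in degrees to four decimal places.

-23.4685

set_geometry: r = 49 mm, L = 171 mm, e = 20 mm; θ ← 0°
rotate_crank_by(+23°): θ ← 0° +23° = 23°
rotate_crank_by(-50°): θ ← 23° -50° = -27°
rotate_crank_by(+11°): θ ← -27° +11° = -16°
rotate_crank_by(-63°): θ ← -16° -63° = -79°
crank pin P = (r cos θ, r sin θ) = (9.349641, -48.099732)
h = r sin θ − e = -48.099732 − 20 = -68.099732
sin φ = h / L = -68.099732 / 171 = -0.39824405
φ = arcsin(-0.39824405) = -23.468451°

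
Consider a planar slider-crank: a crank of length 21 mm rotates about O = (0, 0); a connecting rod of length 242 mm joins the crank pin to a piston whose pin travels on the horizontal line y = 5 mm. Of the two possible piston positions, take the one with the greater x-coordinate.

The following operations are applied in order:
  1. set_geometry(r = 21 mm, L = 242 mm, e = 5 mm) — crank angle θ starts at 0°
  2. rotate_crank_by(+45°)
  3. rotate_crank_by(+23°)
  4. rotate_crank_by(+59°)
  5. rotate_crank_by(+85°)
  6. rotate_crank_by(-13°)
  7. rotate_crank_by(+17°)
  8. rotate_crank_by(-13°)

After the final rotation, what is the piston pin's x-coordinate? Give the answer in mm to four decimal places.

set_geometry: r = 21 mm, L = 242 mm, e = 5 mm; θ ← 0°
rotate_crank_by(+45°): θ ← 0° +45° = 45°
rotate_crank_by(+23°): θ ← 45° +23° = 68°
rotate_crank_by(+59°): θ ← 68° +59° = 127°
rotate_crank_by(+85°): θ ← 127° +85° = 212°
rotate_crank_by(-13°): θ ← 212° -13° = 199°
rotate_crank_by(+17°): θ ← 199° +17° = 216°
rotate_crank_by(-13°): θ ← 216° -13° = 203°
crank pin P = (r cos θ, r sin θ) = (-19.330602, -8.205354)
h = r sin θ − e = -8.205354 − 5 = -13.205354
x = r cos θ + √(L² − h²) = -19.330602 + √(58564.0 − 174.3814) = -19.330602 + 241.639439 = 222.308837

222.3088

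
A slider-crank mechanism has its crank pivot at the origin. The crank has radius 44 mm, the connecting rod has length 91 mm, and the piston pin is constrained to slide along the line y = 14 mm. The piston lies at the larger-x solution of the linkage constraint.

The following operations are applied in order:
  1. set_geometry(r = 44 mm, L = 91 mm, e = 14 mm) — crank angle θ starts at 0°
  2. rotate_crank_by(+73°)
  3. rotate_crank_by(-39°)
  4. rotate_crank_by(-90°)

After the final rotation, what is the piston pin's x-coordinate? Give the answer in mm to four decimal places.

100.3211

set_geometry: r = 44 mm, L = 91 mm, e = 14 mm; θ ← 0°
rotate_crank_by(+73°): θ ← 0° +73° = 73°
rotate_crank_by(-39°): θ ← 73° -39° = 34°
rotate_crank_by(-90°): θ ← 34° -90° = -56°
crank pin P = (r cos θ, r sin θ) = (24.604488, -36.477653)
h = r sin θ − e = -36.477653 − 14 = -50.477653
x = r cos θ + √(L² − h²) = 24.604488 + √(8281.0 − 2547.9935) = 24.604488 + 75.716620 = 100.321108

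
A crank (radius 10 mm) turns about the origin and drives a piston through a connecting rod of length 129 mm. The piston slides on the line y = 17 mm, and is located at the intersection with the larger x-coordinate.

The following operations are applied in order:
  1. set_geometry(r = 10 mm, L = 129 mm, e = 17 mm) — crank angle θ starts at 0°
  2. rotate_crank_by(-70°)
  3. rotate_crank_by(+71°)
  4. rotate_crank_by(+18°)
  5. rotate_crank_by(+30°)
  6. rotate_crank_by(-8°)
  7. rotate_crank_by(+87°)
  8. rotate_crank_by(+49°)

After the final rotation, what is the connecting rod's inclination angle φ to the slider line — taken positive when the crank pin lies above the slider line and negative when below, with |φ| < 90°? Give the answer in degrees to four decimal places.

set_geometry: r = 10 mm, L = 129 mm, e = 17 mm; θ ← 0°
rotate_crank_by(-70°): θ ← 0° -70° = -70°
rotate_crank_by(+71°): θ ← -70° +71° = 1°
rotate_crank_by(+18°): θ ← 1° +18° = 19°
rotate_crank_by(+30°): θ ← 19° +30° = 49°
rotate_crank_by(-8°): θ ← 49° -8° = 41°
rotate_crank_by(+87°): θ ← 41° +87° = 128°
rotate_crank_by(+49°): θ ← 128° +49° = 177°
crank pin P = (r cos θ, r sin θ) = (-9.986295, 0.523360)
h = r sin θ − e = 0.523360 − 17 = -16.476640
sin φ = h / L = -16.476640 / 129 = -0.12772589
φ = arcsin(-0.12772589) = -7.338200°

-7.3382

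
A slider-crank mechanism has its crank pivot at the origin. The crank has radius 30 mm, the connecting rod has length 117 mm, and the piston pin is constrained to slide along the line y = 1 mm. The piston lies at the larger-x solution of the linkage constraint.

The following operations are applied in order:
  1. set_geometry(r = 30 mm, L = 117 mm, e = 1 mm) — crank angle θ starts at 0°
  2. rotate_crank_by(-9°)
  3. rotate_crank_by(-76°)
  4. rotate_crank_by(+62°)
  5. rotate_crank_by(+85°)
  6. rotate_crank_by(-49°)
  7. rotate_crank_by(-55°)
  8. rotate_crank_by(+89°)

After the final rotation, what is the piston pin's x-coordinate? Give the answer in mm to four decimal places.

135.5707

set_geometry: r = 30 mm, L = 117 mm, e = 1 mm; θ ← 0°
rotate_crank_by(-9°): θ ← 0° -9° = -9°
rotate_crank_by(-76°): θ ← -9° -76° = -85°
rotate_crank_by(+62°): θ ← -85° +62° = -23°
rotate_crank_by(+85°): θ ← -23° +85° = 62°
rotate_crank_by(-49°): θ ← 62° -49° = 13°
rotate_crank_by(-55°): θ ← 13° -55° = -42°
rotate_crank_by(+89°): θ ← -42° +89° = 47°
crank pin P = (r cos θ, r sin θ) = (20.459951, 21.940611)
h = r sin θ − e = 21.940611 − 1 = 20.940611
x = r cos θ + √(L² − h²) = 20.459951 + √(13689.0 − 438.5092) = 20.459951 + 115.110776 = 135.570727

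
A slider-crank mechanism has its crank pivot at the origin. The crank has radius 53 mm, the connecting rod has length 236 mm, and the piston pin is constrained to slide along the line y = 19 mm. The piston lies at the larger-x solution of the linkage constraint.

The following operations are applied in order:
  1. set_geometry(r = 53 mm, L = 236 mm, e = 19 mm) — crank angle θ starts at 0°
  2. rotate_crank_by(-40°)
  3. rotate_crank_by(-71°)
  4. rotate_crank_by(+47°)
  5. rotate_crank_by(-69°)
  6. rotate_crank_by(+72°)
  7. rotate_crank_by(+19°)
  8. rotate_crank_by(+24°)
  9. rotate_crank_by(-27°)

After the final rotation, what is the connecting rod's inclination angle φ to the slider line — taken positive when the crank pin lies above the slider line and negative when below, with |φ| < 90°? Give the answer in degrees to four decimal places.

-13.8457

set_geometry: r = 53 mm, L = 236 mm, e = 19 mm; θ ← 0°
rotate_crank_by(-40°): θ ← 0° -40° = -40°
rotate_crank_by(-71°): θ ← -40° -71° = -111°
rotate_crank_by(+47°): θ ← -111° +47° = -64°
rotate_crank_by(-69°): θ ← -64° -69° = -133°
rotate_crank_by(+72°): θ ← -133° +72° = -61°
rotate_crank_by(+19°): θ ← -61° +19° = -42°
rotate_crank_by(+24°): θ ← -42° +24° = -18°
rotate_crank_by(-27°): θ ← -18° -27° = -45°
crank pin P = (r cos θ, r sin θ) = (37.476659, -37.476659)
h = r sin θ − e = -37.476659 − 19 = -56.476659
sin φ = h / L = -56.476659 / 236 = -0.23930788
φ = arcsin(-0.23930788) = -13.845694°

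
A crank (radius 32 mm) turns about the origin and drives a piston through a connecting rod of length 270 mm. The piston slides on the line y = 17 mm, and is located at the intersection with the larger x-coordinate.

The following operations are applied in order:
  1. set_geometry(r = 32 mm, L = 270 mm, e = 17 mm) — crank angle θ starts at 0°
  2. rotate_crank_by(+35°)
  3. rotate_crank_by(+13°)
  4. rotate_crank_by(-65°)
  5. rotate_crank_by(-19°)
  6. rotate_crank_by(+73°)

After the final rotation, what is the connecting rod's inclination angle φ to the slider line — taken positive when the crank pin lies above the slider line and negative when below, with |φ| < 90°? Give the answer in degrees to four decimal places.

0.4792

set_geometry: r = 32 mm, L = 270 mm, e = 17 mm; θ ← 0°
rotate_crank_by(+35°): θ ← 0° +35° = 35°
rotate_crank_by(+13°): θ ← 35° +13° = 48°
rotate_crank_by(-65°): θ ← 48° -65° = -17°
rotate_crank_by(-19°): θ ← -17° -19° = -36°
rotate_crank_by(+73°): θ ← -36° +73° = 37°
crank pin P = (r cos θ, r sin θ) = (25.556336, 19.258081)
h = r sin θ − e = 19.258081 − 17 = 2.258081
sin φ = h / L = 2.258081 / 270 = 0.00836326
φ = arcsin(0.00836326) = 0.479185°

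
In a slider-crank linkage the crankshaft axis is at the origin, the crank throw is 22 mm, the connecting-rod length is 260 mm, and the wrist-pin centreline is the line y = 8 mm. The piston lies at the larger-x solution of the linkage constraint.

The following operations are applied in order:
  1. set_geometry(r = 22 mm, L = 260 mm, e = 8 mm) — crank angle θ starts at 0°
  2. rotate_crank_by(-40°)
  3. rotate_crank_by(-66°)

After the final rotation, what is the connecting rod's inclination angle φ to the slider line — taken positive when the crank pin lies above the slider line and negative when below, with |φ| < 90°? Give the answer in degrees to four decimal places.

set_geometry: r = 22 mm, L = 260 mm, e = 8 mm; θ ← 0°
rotate_crank_by(-40°): θ ← 0° -40° = -40°
rotate_crank_by(-66°): θ ← -40° -66° = -106°
crank pin P = (r cos θ, r sin θ) = (-6.064022, -21.147757)
h = r sin θ − e = -21.147757 − 8 = -29.147757
sin φ = h / L = -29.147757 / 260 = -0.11210676
φ = arcsin(-0.11210676) = -6.436775°

-6.4368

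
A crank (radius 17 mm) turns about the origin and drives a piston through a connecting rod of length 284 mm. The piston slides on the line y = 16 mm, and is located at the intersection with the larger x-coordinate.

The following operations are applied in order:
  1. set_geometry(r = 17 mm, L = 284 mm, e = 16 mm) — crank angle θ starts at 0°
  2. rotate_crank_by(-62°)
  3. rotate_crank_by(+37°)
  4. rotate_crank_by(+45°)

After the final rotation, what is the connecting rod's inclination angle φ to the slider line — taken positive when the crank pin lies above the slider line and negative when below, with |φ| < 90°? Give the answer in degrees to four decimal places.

set_geometry: r = 17 mm, L = 284 mm, e = 16 mm; θ ← 0°
rotate_crank_by(-62°): θ ← 0° -62° = -62°
rotate_crank_by(+37°): θ ← -62° +37° = -25°
rotate_crank_by(+45°): θ ← -25° +45° = 20°
crank pin P = (r cos θ, r sin θ) = (15.974775, 5.814342)
h = r sin θ − e = 5.814342 − 16 = -10.185658
sin φ = h / L = -10.185658 / 284 = -0.03586499
φ = arcsin(-0.03586499) = -2.055353°

-2.0554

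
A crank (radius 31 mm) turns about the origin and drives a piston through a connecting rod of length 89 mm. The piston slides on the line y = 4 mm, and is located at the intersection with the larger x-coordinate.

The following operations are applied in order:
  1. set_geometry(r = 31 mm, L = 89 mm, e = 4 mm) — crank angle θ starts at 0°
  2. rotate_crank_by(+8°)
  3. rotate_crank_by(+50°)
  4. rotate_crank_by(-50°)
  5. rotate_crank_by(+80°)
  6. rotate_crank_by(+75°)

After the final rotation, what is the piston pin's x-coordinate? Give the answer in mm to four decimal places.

59.2104

set_geometry: r = 31 mm, L = 89 mm, e = 4 mm; θ ← 0°
rotate_crank_by(+8°): θ ← 0° +8° = 8°
rotate_crank_by(+50°): θ ← 8° +50° = 58°
rotate_crank_by(-50°): θ ← 58° -50° = 8°
rotate_crank_by(+80°): θ ← 8° +80° = 88°
rotate_crank_by(+75°): θ ← 88° +75° = 163°
crank pin P = (r cos θ, r sin θ) = (-29.645447, 9.063523)
h = r sin θ − e = 9.063523 − 4 = 5.063523
x = r cos θ + √(L² − h²) = -29.645447 + √(7921.0 − 25.6393) = -29.645447 + 88.855842 = 59.210395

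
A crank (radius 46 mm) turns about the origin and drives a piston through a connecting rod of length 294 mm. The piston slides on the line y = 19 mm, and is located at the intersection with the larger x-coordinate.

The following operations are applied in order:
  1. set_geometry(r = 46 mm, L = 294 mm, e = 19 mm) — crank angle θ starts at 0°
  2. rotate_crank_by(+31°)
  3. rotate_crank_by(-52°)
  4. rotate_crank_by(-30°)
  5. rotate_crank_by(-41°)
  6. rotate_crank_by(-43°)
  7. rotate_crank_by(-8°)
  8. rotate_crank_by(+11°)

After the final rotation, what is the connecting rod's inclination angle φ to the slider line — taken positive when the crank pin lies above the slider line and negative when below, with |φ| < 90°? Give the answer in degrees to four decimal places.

set_geometry: r = 46 mm, L = 294 mm, e = 19 mm; θ ← 0°
rotate_crank_by(+31°): θ ← 0° +31° = 31°
rotate_crank_by(-52°): θ ← 31° -52° = -21°
rotate_crank_by(-30°): θ ← -21° -30° = -51°
rotate_crank_by(-41°): θ ← -51° -41° = -92°
rotate_crank_by(-43°): θ ← -92° -43° = -135°
rotate_crank_by(-8°): θ ← -135° -8° = -143°
rotate_crank_by(+11°): θ ← -143° +11° = -132°
crank pin P = (r cos θ, r sin θ) = (-30.780008, -34.184662)
h = r sin θ − e = -34.184662 − 19 = -53.184662
sin φ = h / L = -53.184662 / 294 = -0.18090021
φ = arcsin(-0.18090021) = -10.422199°

-10.4222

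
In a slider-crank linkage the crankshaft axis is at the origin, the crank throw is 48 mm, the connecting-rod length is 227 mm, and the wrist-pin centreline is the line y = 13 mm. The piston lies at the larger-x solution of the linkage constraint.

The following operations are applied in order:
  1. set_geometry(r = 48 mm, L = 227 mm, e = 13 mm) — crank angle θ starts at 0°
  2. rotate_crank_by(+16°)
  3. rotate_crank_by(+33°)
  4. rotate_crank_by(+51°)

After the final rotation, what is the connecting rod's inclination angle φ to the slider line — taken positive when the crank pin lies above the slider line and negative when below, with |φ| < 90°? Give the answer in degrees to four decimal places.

8.6833

set_geometry: r = 48 mm, L = 227 mm, e = 13 mm; θ ← 0°
rotate_crank_by(+16°): θ ← 0° +16° = 16°
rotate_crank_by(+33°): θ ← 16° +33° = 49°
rotate_crank_by(+51°): θ ← 49° +51° = 100°
crank pin P = (r cos θ, r sin θ) = (-8.335113, 47.270772)
h = r sin θ − e = 47.270772 − 13 = 34.270772
sin φ = h / L = 34.270772 / 227 = 0.15097256
φ = arcsin(0.15097256) = 8.683292°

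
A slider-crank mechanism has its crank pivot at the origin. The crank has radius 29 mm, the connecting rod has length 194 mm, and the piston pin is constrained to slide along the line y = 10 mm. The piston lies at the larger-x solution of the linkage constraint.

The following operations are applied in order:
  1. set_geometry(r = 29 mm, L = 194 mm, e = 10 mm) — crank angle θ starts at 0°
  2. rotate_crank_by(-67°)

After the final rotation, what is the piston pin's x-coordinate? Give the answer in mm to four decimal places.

201.8292

set_geometry: r = 29 mm, L = 194 mm, e = 10 mm; θ ← 0°
rotate_crank_by(-67°): θ ← 0° -67° = -67°
crank pin P = (r cos θ, r sin θ) = (11.331203, -26.694641)
h = r sin θ − e = -26.694641 − 10 = -36.694641
x = r cos θ + √(L² − h²) = 11.331203 + √(37636.0 − 1346.4967) = 11.331203 + 190.498040 = 201.829243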